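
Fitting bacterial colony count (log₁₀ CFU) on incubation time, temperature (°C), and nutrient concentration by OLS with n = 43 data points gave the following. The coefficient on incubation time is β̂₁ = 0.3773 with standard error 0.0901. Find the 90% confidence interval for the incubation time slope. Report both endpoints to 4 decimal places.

(0.2255, 0.5291)

df = n − k − 1 = 43 − 3 − 1 = 39.
t* = t_{0.05, 39} = 1.684875.
Margin = t* × SE = 1.684875 × 0.0901 = 0.151807.
CI: 0.3773 ± 0.151807 → (0.2255, 0.5291).
With 90% confidence, each one-unit increase in incubation time is associated with a change of between 0.2255 and 0.5291 log₁₀ CFU in bacterial colony count, holding the other predictors fixed.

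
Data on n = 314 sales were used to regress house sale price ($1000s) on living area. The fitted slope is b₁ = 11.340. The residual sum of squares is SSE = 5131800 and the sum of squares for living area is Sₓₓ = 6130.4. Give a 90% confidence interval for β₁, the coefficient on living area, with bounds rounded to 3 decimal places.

MSE = SSE/(n − 2) = 5131800/312 = 16448.1.
SE(b₁) = √(MSE/Sₓₓ) = √(16448.1/6130.4) = 1.638.
df = n − 2 = 312.
t* = t_{0.05, 312} = 1.649752.
Margin = t* × SE = 1.649752 × 1.638 = 2.70229.
CI: 11.340 ± 2.70229 → (8.638, 14.042).
With 90% confidence, each one-unit increase in living area is associated with a change of between 8.638 and 14.042 $1000s in house sale price.

(8.638, 14.042)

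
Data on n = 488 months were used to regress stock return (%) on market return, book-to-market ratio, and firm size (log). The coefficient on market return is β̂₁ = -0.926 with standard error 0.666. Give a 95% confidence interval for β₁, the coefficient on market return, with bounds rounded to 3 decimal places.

(-2.235, 0.383)

df = n − k − 1 = 488 − 3 − 1 = 484.
t* = t_{0.025, 484} = 1.964877.
Margin = t* × SE = 1.964877 × 0.666 = 1.30861.
CI: -0.926 ± 1.30861 → (-2.235, 0.383).
With 95% confidence, each one-unit increase in market return is associated with a change of between -2.235 and 0.383 % in stock return, holding the other predictors fixed.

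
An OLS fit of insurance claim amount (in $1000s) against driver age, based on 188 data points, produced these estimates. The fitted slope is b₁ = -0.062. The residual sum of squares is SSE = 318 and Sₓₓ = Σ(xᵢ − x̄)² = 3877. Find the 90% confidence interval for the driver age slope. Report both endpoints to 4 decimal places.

(-0.0967, -0.0273)

MSE = SSE/(n − 2) = 318/186 = 1.70968.
SE(b₁) = √(MSE/Sₓₓ) = √(1.70968/3877) = 0.0209995.
df = n − 2 = 186.
t* = t_{0.05, 186} = 1.653087.
Margin = t* × SE = 1.653087 × 0.0209995 = 0.034714.
CI: -0.062 ± 0.034714 → (-0.0967, -0.0273).
With 90% confidence, each one-unit increase in driver age is associated with a change of between -0.0967 and -0.0273 $1000s in insurance claim amount.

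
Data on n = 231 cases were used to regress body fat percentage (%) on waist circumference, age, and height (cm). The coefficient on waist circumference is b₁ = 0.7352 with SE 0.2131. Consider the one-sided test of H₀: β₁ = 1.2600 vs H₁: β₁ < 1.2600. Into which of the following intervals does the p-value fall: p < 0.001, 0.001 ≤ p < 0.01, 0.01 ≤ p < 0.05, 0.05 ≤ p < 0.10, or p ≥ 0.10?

0.001 ≤ p < 0.01

t = (0.7352 − 1.2600) / 0.2131 = -2.463.
df = n − k − 1 = 231 − 3 − 1 = 227.
One-sided p = P(T_{227} < t) ≈ 0.0073.
So 0.001 ≤ p < 0.01.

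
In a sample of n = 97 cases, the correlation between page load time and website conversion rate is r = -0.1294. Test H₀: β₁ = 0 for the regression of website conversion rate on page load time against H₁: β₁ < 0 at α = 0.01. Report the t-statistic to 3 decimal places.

t = -1.272

t = r·√(n − 2)/√(1 − r²) = -0.1294·√95/√0.983256 = -1.272.
df = n − 2 = 95.
One-sided p ≈ 0.1033, which is ≥ 0.01, so fail to reject H₀.
The data do not give significant evidence of a linear association between page load time and website conversion rate.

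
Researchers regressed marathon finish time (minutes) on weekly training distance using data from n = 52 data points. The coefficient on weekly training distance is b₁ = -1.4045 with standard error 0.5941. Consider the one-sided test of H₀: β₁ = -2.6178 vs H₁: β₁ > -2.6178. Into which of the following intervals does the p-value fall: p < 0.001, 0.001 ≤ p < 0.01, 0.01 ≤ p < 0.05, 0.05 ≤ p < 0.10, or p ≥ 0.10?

0.01 ≤ p < 0.05

t = (-1.4045 − (-2.6178)) / 0.5941 = 2.042.
df = n − 2 = 52 − 2 = 50.
One-sided p = P(T_{50} > t) ≈ 0.0232.
So 0.01 ≤ p < 0.05.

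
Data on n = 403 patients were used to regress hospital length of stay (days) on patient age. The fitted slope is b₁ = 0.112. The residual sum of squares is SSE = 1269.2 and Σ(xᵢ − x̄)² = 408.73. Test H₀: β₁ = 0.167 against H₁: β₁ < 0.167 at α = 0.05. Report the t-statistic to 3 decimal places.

t = -0.625

MSE = SSE/(n − 2) = 1269.2/401 = 3.16509.
SE(b₁) = √(MSE/Sₓₓ) = √(3.16509/408.73) = 0.0879984.
t = (0.112 − 0.167) / 0.0879984 = -0.625.
df = n − 2 = 401.
One-sided p ≈ 0.2662, which is ≥ 0.05, so fail to reject H₀.
The data do not give significant evidence that the true slope on patient age is below 0.167 days per unit.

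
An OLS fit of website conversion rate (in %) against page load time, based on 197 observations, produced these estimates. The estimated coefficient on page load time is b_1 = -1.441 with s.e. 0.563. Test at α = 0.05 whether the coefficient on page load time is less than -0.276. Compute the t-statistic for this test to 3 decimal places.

H₀: β₁ = -0.276 vs H₁: β₁ < -0.276.
t = (b_1 − β₁⁰)/SE = (-1.441 − (-0.276)) / 0.563 = -2.069.
df = n − 2 = 197 − 2 = 195.
One-sided p ≈ 0.0199, which is < 0.05, so reject H₀.
There is evidence that the true slope on page load time is below -0.276 % per unit.

t = -2.069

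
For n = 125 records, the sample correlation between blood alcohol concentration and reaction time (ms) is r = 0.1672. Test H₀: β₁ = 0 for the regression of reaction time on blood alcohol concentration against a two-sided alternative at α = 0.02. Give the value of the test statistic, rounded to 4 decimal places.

t = r·√(n − 2)/√(1 − r²) = 0.1672·√123/√0.972044 = 1.8808.
df = n − 2 = 123.
Two-sided p ≈ 0.0624, which is ≥ 0.02, so fail to reject H₀.
The data do not give significant evidence of a linear association between blood alcohol concentration and reaction time.

t = 1.8808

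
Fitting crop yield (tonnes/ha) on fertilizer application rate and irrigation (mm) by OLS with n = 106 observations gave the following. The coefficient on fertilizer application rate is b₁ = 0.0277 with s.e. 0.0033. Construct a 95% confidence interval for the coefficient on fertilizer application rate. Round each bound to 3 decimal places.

df = n − k − 1 = 106 − 2 − 1 = 103.
t* = t_{0.025, 103} = 1.983264.
Margin = t* × SE = 1.983264 × 0.0033 = 0.00654.
CI: 0.0277 ± 0.00654 → (0.021, 0.034).
With 95% confidence, each one-unit increase in fertilizer application rate is associated with a change of between 0.021 and 0.034 tonnes/ha in crop yield, holding the other predictors fixed.

(0.021, 0.034)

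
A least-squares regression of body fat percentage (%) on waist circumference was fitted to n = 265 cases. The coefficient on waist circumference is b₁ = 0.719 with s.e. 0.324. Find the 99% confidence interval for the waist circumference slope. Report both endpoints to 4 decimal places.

df = n − 2 = 265 − 2 = 263.
t* = t_{0.005, 263} = 2.594652.
Margin = t* × SE = 2.594652 × 0.324 = 0.840667.
CI: 0.719 ± 0.840667 → (-0.1217, 1.5597).
With 99% confidence, each one-unit increase in waist circumference is associated with a change of between -0.1217 and 1.5597 % in body fat percentage.

(-0.1217, 1.5597)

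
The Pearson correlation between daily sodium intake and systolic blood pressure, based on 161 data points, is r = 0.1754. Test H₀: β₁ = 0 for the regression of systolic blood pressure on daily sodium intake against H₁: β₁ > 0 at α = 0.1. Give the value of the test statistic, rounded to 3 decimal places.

t = r·√(n − 2)/√(1 − r²) = 0.1754·√159/√0.969235 = 2.247.
df = n − 2 = 159.
One-sided p ≈ 0.0130, which is < 0.1, so reject H₀.
There is evidence of a linear association between daily sodium intake and systolic blood pressure.

t = 2.247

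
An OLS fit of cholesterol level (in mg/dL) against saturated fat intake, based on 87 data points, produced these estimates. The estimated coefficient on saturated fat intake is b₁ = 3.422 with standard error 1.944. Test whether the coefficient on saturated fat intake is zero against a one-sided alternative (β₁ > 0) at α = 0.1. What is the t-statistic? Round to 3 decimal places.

t = 1.760

H₀: β₁ = 0 vs H₁: β₁ > 0.
t = (b₁ − β₁⁰)/SE = 3.422 / 1.944 = 1.760.
df = n − 2 = 87 − 2 = 85.
One-sided p ≈ 0.0410, which is < 0.1, so reject H₀.
There is evidence that the true slope on saturated fat intake is positive.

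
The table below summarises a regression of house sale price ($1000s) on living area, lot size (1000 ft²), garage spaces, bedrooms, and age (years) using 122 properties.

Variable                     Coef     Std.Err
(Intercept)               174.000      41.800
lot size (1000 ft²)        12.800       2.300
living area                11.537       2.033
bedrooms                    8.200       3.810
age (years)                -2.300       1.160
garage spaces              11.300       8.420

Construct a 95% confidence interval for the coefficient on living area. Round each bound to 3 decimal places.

(7.510, 15.564)

Read off: b = 11.537, SE = 2.033 for living area.
df = n − k − 1 = 122 − 5 − 1 = 116.
t* = t_{0.025, 116} = 1.980626.
Margin = t* × SE = 1.980626 × 2.033 = 4.02661.
CI: 11.537 ± 4.02661 → (7.510, 15.564).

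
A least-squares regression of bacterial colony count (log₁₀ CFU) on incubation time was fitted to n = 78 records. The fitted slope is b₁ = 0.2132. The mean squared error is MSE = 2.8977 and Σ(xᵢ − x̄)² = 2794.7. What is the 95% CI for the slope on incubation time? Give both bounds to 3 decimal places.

SE(b₁) = √(MSE/Sₓₓ) = √(2.8977/2794.7) = 0.0322002.
df = n − 2 = 76.
t* = t_{0.025, 76} = 1.991673.
Margin = t* × SE = 1.991673 × 0.0322002 = 0.06413.
CI: 0.2132 ± 0.06413 → (0.149, 0.277).
With 95% confidence, each one-unit increase in incubation time is associated with a change of between 0.149 and 0.277 log₁₀ CFU in bacterial colony count.

(0.149, 0.277)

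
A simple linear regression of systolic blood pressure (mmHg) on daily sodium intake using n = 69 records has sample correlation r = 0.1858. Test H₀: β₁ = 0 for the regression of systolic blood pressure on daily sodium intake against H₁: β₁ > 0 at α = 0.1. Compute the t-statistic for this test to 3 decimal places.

t = 1.548

t = r·√(n − 2)/√(1 − r²) = 0.1858·√67/√0.965478 = 1.548.
df = n − 2 = 67.
One-sided p ≈ 0.0632, which is < 0.1, so reject H₀.
There is evidence of a linear association between daily sodium intake and systolic blood pressure.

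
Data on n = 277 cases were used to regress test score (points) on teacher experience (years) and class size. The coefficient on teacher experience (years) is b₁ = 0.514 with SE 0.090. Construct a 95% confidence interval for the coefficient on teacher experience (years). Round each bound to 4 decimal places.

df = n − k − 1 = 277 − 2 − 1 = 274.
t* = t_{0.025, 274} = 1.96866.
Margin = t* × SE = 1.96866 × 0.090 = 0.177179.
CI: 0.514 ± 0.177179 → (0.3368, 0.6912).
With 95% confidence, each one-unit increase in teacher experience (years) is associated with a change of between 0.3368 and 0.6912 points in test score, holding the other predictors fixed.

(0.3368, 0.6912)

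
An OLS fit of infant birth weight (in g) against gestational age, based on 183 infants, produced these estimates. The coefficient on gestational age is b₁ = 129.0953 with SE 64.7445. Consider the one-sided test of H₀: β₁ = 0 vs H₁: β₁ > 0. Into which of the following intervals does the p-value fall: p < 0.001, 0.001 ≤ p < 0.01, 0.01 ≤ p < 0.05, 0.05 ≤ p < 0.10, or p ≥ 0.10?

t = 129.0953 / 64.7445 = 1.994.
df = n − 2 = 183 − 2 = 181.
One-sided p = P(T_{181} > t) ≈ 0.0238.
So 0.01 ≤ p < 0.05.

0.01 ≤ p < 0.05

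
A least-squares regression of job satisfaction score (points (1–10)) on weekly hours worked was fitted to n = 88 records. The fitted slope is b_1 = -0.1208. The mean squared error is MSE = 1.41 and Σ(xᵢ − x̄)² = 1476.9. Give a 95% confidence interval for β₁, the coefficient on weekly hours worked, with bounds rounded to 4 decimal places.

SE(b_1) = √(MSE/Sₓₓ) = √(1.41/1476.9) = 0.0308983.
df = n − 2 = 86.
t* = t_{0.025, 86} = 1.987934.
Margin = t* × SE = 1.987934 × 0.0308983 = 0.061424.
CI: -0.1208 ± 0.061424 → (-0.1822, -0.0594).
With 95% confidence, each one-unit increase in weekly hours worked is associated with a change of between -0.1822 and -0.0594 points (1–10) in job satisfaction score.

(-0.1822, -0.0594)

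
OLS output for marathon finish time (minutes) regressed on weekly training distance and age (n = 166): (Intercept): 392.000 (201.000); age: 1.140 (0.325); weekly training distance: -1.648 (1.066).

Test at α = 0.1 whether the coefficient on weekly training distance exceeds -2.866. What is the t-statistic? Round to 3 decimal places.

t = 1.143

Read off: b = -1.648, SE = 1.066 for weekly training distance.
H₀: β₁ = -2.866 vs H₁: β₁ > -2.866.
t = (-1.648 − (-2.866)) / 1.066 = 1.143.
df = n − k − 1 = 166 − 2 − 1 = 163.
One-sided p ≈ 0.1274, which is ≥ 0.1, so fail to reject H₀.
The data do not give significant evidence that the true slope on weekly training distance exceeds -2.866 minutes per unit, holding the other predictors fixed.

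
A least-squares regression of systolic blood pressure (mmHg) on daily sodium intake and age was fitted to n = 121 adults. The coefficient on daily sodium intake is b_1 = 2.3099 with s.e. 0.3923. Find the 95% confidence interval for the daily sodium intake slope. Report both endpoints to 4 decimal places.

df = n − k − 1 = 121 − 2 − 1 = 118.
t* = t_{0.025, 118} = 1.980272.
Margin = t* × SE = 1.980272 × 0.3923 = 0.776861.
CI: 2.3099 ± 0.776861 → (1.5330, 3.0868).
With 95% confidence, each one-unit increase in daily sodium intake is associated with a change of between 1.5330 and 3.0868 mmHg in systolic blood pressure, holding the other predictors fixed.

(1.5330, 3.0868)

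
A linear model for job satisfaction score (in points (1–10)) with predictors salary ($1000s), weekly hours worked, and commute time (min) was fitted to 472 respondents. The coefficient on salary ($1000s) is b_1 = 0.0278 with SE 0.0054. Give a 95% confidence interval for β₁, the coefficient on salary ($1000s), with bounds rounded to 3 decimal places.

df = n − k − 1 = 472 − 3 − 1 = 468.
t* = t_{0.025, 468} = 1.965046.
Margin = t* × SE = 1.965046 × 0.0054 = 0.01061.
CI: 0.0278 ± 0.01061 → (0.017, 0.038).
With 95% confidence, each one-unit increase in salary ($1000s) is associated with a change of between 0.017 and 0.038 points (1–10) in job satisfaction score, holding the other predictors fixed.

(0.017, 0.038)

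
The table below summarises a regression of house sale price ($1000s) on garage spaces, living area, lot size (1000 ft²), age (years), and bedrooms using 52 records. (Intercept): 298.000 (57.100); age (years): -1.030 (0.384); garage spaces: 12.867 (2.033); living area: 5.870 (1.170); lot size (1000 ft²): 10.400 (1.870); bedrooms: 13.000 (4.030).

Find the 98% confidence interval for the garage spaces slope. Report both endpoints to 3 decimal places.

(7.967, 17.767)

Read off: b = 12.867, SE = 2.033 for garage spaces.
df = n − k − 1 = 52 − 5 − 1 = 46.
t* = t_{0.01, 46} = 2.410188.
Margin = t* × SE = 2.410188 × 2.033 = 4.89991.
CI: 12.867 ± 4.89991 → (7.967, 17.767).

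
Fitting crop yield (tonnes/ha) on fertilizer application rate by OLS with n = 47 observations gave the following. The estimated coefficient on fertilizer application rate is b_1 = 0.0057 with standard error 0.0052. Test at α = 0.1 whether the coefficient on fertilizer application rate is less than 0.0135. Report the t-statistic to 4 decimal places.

t = -1.5000

H₀: β₁ = 0.0135 vs H₁: β₁ < 0.0135.
t = (b_1 − β₁⁰)/SE = (0.0057 − 0.0135) / 0.0052 = -1.5000.
df = n − 2 = 47 − 2 = 45.
One-sided p ≈ 0.0703, which is < 0.1, so reject H₀.
There is evidence that the true slope on fertilizer application rate is below 0.0135 tonnes/ha per unit.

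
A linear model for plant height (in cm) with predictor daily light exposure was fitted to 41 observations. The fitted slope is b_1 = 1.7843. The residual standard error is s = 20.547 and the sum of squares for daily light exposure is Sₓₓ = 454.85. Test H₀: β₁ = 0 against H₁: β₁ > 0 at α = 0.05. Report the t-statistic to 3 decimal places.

t = 1.852

SE(b_1) = s/√Sₓₓ = 20.547/√454.85 = 0.963417.
t = 1.7843 / 0.963417 = 1.852.
df = n − 2 = 39.
One-sided p ≈ 0.0358, which is < 0.05, so reject H₀.
There is evidence that the true slope on daily light exposure is positive.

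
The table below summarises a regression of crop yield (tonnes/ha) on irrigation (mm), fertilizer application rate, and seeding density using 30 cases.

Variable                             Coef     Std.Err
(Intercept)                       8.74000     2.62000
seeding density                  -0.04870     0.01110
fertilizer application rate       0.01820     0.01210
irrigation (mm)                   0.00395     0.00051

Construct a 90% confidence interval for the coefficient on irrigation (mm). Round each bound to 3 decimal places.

(0.003, 0.005)

Read off: b = 0.00395, SE = 0.00051 for irrigation (mm).
df = n − k − 1 = 30 − 3 − 1 = 26.
t* = t_{0.05, 26} = 1.705618.
Margin = t* × SE = 1.705618 × 0.00051 = 0.00087.
CI: 0.00395 ± 0.00087 → (0.003, 0.005).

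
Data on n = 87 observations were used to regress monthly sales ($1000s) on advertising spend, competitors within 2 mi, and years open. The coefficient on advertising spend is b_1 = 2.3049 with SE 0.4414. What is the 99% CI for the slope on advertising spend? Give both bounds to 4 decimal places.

df = n − k − 1 = 87 − 3 − 1 = 83.
t* = t_{0.005, 83} = 2.636369.
Margin = t* × SE = 2.636369 × 0.4414 = 1.163693.
CI: 2.3049 ± 1.163693 → (1.1412, 3.4686).
With 99% confidence, each one-unit increase in advertising spend is associated with a change of between 1.1412 and 3.4686 $1000s in monthly sales, holding the other predictors fixed.

(1.1412, 3.4686)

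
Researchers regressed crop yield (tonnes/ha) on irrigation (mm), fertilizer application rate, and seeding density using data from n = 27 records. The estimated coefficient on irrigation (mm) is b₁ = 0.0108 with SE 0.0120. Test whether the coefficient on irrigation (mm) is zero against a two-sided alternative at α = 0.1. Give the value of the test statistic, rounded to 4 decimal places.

H₀: β₁ = 0 vs H₁: β₁ ≠ 0.
t = (b₁ − β₁⁰)/SE = 0.0108 / 0.0120 = 0.9000.
df = n − k − 1 = 27 − 3 − 1 = 23.
Two-sided p ≈ 0.3774, which is ≥ 0.1, so fail to reject H₀.
The data do not give significant evidence of an association between irrigation (mm) and crop yield, after adjusting for the other predictors.

t = 0.9000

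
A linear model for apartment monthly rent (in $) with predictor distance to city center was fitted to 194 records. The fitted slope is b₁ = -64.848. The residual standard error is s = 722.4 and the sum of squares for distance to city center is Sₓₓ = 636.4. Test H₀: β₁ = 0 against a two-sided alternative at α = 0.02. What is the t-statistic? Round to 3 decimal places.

t = -2.265

SE(b₁) = s/√Sₓₓ = 722.4/√636.4 = 28.636.
t = -64.848 / 28.636 = -2.265.
df = n − 2 = 192.
Two-sided p ≈ 0.0247, which is ≥ 0.02, so fail to reject H₀.
The data do not give significant evidence of an association between distance to city center and apartment monthly rent.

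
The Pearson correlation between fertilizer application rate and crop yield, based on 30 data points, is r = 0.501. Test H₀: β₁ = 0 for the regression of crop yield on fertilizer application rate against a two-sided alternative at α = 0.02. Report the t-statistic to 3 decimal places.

t = r·√(n − 2)/√(1 − r²) = 0.501·√28/√0.748999 = 3.063.
df = n − 2 = 28.
Two-sided p ≈ 0.0048, which is < 0.02, so reject H₀.
There is evidence of a linear association between fertilizer application rate and crop yield.

t = 3.063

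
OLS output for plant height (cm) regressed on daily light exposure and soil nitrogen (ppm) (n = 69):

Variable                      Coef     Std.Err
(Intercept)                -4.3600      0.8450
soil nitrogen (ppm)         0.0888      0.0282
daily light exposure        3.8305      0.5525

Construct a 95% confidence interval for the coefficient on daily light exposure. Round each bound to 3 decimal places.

Read off: b = 3.8305, SE = 0.5525 for daily light exposure.
df = n − k − 1 = 69 − 2 − 1 = 66.
t* = t_{0.025, 66} = 1.996564.
Margin = t* × SE = 1.996564 × 0.5525 = 1.10310.
CI: 3.8305 ± 1.10310 → (2.727, 4.934).

(2.727, 4.934)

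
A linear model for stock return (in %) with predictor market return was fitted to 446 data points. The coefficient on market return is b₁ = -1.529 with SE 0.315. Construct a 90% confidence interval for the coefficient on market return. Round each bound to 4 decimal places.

df = n − 2 = 446 − 2 = 444.
t* = t_{0.05, 444} = 1.648293.
Margin = t* × SE = 1.648293 × 0.315 = 0.519212.
CI: -1.529 ± 0.519212 → (-2.0482, -1.0098).
With 90% confidence, each one-unit increase in market return is associated with a change of between -2.0482 and -1.0098 % in stock return.

(-2.0482, -1.0098)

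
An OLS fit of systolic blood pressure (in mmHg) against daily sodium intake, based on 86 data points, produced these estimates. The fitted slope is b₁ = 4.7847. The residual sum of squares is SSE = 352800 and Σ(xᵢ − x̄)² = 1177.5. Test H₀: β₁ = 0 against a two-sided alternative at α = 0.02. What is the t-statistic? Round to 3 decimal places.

MSE = SSE/(n − 2) = 352800/84 = 4200.
SE(b₁) = √(MSE/Sₓₓ) = √(4200/1177.5) = 1.88862.
t = 4.7847 / 1.88862 = 2.533.
df = n − 2 = 84.
Two-sided p ≈ 0.0132, which is < 0.02, so reject H₀.
There is evidence that daily sodium intake is associated with systolic blood pressure.

t = 2.533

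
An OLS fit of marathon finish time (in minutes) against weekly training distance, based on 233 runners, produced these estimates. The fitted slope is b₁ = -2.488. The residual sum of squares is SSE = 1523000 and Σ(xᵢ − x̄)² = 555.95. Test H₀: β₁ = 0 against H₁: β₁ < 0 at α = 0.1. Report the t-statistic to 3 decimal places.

t = -0.722

MSE = SSE/(n − 2) = 1523000/231 = 6593.07.
SE(b₁) = √(MSE/Sₓₓ) = √(6593.07/555.95) = 3.44371.
t = -2.488 / 3.44371 = -0.722.
df = n − 2 = 231.
One-sided p ≈ 0.2354, which is ≥ 0.1, so fail to reject H₀.
The data do not give significant evidence that the true slope on weekly training distance is negative.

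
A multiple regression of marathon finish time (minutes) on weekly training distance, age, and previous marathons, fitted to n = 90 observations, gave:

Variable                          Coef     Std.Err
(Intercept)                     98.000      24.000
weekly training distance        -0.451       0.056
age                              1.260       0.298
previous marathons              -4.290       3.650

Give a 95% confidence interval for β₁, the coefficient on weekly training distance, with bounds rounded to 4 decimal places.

(-0.5623, -0.3397)

Read off: b = -0.451, SE = 0.056 for weekly training distance.
df = n − k − 1 = 90 − 3 − 1 = 86.
t* = t_{0.025, 86} = 1.987934.
Margin = t* × SE = 1.987934 × 0.056 = 0.111324.
CI: -0.451 ± 0.111324 → (-0.5623, -0.3397).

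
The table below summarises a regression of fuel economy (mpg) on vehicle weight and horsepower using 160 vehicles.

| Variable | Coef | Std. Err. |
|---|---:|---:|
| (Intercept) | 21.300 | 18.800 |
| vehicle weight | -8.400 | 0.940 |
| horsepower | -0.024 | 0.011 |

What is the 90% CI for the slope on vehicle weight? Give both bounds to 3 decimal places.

Read off: b = -8.400, SE = 0.940 for vehicle weight.
df = n − k − 1 = 160 − 2 − 1 = 157.
t* = t_{0.05, 157} = 1.654617.
Margin = t* × SE = 1.654617 × 0.940 = 1.55534.
CI: -8.400 ± 1.55534 → (-9.955, -6.845).

(-9.955, -6.845)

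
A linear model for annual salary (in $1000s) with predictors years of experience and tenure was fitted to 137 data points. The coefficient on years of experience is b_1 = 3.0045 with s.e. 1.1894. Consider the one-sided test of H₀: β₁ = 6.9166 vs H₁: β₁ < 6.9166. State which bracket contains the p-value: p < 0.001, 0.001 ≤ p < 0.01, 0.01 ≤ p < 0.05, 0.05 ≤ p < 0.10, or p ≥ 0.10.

t = (3.0045 − 6.9166) / 1.1894 = -3.289.
df = n − k − 1 = 137 − 2 − 1 = 134.
One-sided p = P(T_{134} < t) ≈ 0.0006.
So p < 0.001.

p < 0.001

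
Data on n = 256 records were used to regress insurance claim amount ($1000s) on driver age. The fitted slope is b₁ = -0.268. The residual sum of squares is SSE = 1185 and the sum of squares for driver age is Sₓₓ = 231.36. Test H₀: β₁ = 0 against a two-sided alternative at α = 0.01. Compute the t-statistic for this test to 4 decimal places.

t = -1.8873

MSE = SSE/(n − 2) = 1185/254 = 4.66535.
SE(b₁) = √(MSE/Sₓₓ) = √(4.66535/231.36) = 0.142003.
t = -0.268 / 0.142003 = -1.8873.
df = n − 2 = 254.
Two-sided p ≈ 0.0603, which is ≥ 0.01, so fail to reject H₀.
The data do not give significant evidence of an association between driver age and insurance claim amount.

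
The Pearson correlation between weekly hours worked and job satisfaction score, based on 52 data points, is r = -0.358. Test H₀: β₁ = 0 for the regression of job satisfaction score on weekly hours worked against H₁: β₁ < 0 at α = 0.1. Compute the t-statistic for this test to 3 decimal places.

t = -2.711

t = r·√(n − 2)/√(1 − r²) = -0.358·√50/√0.871836 = -2.711.
df = n − 2 = 50.
One-sided p ≈ 0.0046, which is < 0.1, so reject H₀.
There is evidence of a linear association between weekly hours worked and job satisfaction score.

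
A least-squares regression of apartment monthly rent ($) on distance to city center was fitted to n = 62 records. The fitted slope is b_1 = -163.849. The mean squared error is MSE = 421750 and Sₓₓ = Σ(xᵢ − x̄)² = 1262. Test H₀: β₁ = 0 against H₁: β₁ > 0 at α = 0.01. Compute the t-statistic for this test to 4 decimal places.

SE(b_1) = √(MSE/Sₓₓ) = √(421750/1262) = 18.2809.
t = -163.849 / 18.2809 = -8.9628.
df = n − 2 = 60.
One-sided p ≈ 1.0000, which is ≥ 0.01, so fail to reject H₀.
The data do not give significant evidence that the true slope on distance to city center is positive.

t = -8.9628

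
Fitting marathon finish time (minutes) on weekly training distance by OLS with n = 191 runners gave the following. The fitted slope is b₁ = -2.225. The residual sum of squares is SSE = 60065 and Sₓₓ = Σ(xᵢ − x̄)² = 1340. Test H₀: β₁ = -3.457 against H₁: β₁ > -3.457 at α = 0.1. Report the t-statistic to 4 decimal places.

t = 2.5298

MSE = SSE/(n − 2) = 60065/189 = 317.804.
SE(b₁) = √(MSE/Sₓₓ) = √(317.804/1340) = 0.486998.
t = (-2.225 − (-3.457)) / 0.486998 = 2.5298.
df = n − 2 = 189.
One-sided p ≈ 0.0061, which is < 0.1, so reject H₀.
There is evidence that the true slope on weekly training distance exceeds -3.457 minutes per unit.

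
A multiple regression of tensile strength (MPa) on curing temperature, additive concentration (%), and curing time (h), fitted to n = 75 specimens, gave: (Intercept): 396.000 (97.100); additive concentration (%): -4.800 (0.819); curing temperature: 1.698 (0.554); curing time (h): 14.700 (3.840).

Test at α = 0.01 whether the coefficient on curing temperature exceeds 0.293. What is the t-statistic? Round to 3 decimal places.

t = 2.536

Read off: b = 1.698, SE = 0.554 for curing temperature.
H₀: β₁ = 0.293 vs H₁: β₁ > 0.293.
t = (1.698 − 0.293) / 0.554 = 2.536.
df = n − k − 1 = 75 − 3 − 1 = 71.
One-sided p ≈ 0.0067, which is < 0.01, so reject H₀.
There is evidence that the true slope on curing temperature exceeds 0.293 MPa per unit, holding the other predictors fixed.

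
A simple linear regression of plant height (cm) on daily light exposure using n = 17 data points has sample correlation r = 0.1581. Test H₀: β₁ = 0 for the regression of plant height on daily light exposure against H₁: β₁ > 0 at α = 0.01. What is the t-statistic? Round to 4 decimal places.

t = r·√(n − 2)/√(1 − r²) = 0.1581·√15/√0.975004 = 0.6201.
df = n − 2 = 15.
One-sided p ≈ 0.2722, which is ≥ 0.01, so fail to reject H₀.
The data do not give significant evidence of a linear association between daily light exposure and plant height.

t = 0.6201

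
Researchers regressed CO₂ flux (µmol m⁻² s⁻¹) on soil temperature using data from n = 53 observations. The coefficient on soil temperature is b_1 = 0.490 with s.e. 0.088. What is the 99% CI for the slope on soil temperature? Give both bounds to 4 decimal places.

(0.2545, 0.7255)

df = n − 2 = 53 − 2 = 51.
t* = t_{0.005, 51} = 2.675722.
Margin = t* × SE = 2.675722 × 0.088 = 0.235464.
CI: 0.490 ± 0.235464 → (0.2545, 0.7255).
With 99% confidence, each one-unit increase in soil temperature is associated with a change of between 0.2545 and 0.7255 µmol m⁻² s⁻¹ in CO₂ flux.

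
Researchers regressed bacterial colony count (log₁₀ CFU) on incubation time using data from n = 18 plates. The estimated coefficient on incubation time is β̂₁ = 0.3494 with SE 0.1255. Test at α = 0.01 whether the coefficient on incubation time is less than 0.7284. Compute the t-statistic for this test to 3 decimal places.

H₀: β₁ = 0.7284 vs H₁: β₁ < 0.7284.
t = (β̂₁ − β₁⁰)/SE = (0.3494 − 0.7284) / 0.1255 = -3.020.
df = n − 2 = 18 − 2 = 16.
One-sided p ≈ 0.0041, which is < 0.01, so reject H₀.
There is evidence that the true slope on incubation time is below 0.7284 log₁₀ CFU per unit.

t = -3.020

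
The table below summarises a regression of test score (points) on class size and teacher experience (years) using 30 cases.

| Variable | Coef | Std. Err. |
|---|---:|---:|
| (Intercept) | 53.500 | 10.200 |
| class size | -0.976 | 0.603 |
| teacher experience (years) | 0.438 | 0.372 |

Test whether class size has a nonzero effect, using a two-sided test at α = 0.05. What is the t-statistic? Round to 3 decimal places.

Read off: b = -0.976, SE = 0.603 for class size.
H₀: β₁ = 0 vs H₁: β₁ ≠ 0.
t = -0.976 / 0.603 = -1.619.
df = n − k − 1 = 30 − 2 − 1 = 27.
Two-sided p ≈ 0.1172, which is ≥ 0.05, so fail to reject H₀.
The data do not give significant evidence of an association between class size and test score, after adjusting for the other predictors.

t = -1.619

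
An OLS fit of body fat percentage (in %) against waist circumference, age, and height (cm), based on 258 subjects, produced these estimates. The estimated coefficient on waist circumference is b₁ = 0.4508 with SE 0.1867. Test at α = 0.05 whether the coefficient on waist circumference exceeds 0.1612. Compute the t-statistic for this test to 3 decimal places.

t = 1.551

H₀: β₁ = 0.1612 vs H₁: β₁ > 0.1612.
t = (b₁ − β₁⁰)/SE = (0.4508 − 0.1612) / 0.1867 = 1.551.
df = n − k − 1 = 258 − 3 − 1 = 254.
One-sided p ≈ 0.0611, which is ≥ 0.05, so fail to reject H₀.
The data do not give significant evidence that the true slope on waist circumference exceeds 0.1612 % per unit, holding the other predictors fixed.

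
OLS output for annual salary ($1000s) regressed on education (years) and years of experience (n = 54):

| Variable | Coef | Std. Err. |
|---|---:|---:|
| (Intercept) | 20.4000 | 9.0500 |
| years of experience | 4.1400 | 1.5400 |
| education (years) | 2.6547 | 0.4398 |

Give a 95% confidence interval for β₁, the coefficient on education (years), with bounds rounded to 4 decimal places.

Read off: b = 2.6547, SE = 0.4398 for education (years).
df = n − k − 1 = 54 − 2 − 1 = 51.
t* = t_{0.025, 51} = 2.007584.
Margin = t* × SE = 2.007584 × 0.4398 = 0.882935.
CI: 2.6547 ± 0.882935 → (1.7718, 3.5376).

(1.7718, 3.5376)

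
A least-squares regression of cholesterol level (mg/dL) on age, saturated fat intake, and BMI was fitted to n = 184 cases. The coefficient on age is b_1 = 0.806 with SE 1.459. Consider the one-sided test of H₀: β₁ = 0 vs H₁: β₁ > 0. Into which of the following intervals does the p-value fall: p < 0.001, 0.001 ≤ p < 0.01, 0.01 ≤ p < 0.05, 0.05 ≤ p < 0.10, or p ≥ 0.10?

p ≥ 0.10

t = 0.806 / 1.459 = 0.552.
df = n − k − 1 = 184 − 3 − 1 = 180.
One-sided p = P(T_{180} > t) ≈ 0.2907.
So p ≥ 0.10.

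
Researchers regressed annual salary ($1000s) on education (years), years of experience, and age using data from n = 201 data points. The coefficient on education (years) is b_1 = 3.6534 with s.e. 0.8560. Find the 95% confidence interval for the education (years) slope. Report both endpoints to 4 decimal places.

df = n − k − 1 = 201 − 3 − 1 = 197.
t* = t_{0.025, 197} = 1.972079.
Margin = t* × SE = 1.972079 × 0.8560 = 1.688100.
CI: 3.6534 ± 1.688100 → (1.9653, 5.3415).
With 95% confidence, each one-unit increase in education (years) is associated with a change of between 1.9653 and 5.3415 $1000s in annual salary, holding the other predictors fixed.

(1.9653, 5.3415)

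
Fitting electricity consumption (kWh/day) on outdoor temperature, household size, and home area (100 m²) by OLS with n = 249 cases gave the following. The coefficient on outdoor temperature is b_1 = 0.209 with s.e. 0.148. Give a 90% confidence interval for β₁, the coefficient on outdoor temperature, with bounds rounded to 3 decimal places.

(-0.035, 0.453)

df = n − k − 1 = 249 − 3 − 1 = 245.
t* = t_{0.05, 245} = 1.651097.
Margin = t* × SE = 1.651097 × 0.148 = 0.24436.
CI: 0.209 ± 0.24436 → (-0.035, 0.453).
With 90% confidence, each one-unit increase in outdoor temperature is associated with a change of between -0.035 and 0.453 kWh/day in electricity consumption, holding the other predictors fixed.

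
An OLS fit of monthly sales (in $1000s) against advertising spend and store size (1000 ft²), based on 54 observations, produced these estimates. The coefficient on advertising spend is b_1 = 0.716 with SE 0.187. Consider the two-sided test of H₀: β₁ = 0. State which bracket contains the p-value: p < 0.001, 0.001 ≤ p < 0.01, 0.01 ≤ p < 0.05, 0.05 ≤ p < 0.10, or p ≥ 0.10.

p < 0.001

t = 0.716 / 0.187 = 3.829.
df = n − k − 1 = 54 − 2 − 1 = 51.
Two-sided p = 2·P(T_{51} > |t|) ≈ 0.0004.
So p < 0.001.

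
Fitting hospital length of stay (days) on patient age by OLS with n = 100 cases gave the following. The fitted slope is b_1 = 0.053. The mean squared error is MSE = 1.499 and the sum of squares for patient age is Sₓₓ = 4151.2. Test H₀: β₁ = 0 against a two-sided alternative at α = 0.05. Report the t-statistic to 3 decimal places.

SE(b_1) = √(MSE/Sₓₓ) = √(1.499/4151.2) = 0.0190026.
t = 0.053 / 0.0190026 = 2.789.
df = n − 2 = 98.
Two-sided p ≈ 0.0064, which is < 0.05, so reject H₀.
There is evidence that patient age is associated with hospital length of stay.

t = 2.789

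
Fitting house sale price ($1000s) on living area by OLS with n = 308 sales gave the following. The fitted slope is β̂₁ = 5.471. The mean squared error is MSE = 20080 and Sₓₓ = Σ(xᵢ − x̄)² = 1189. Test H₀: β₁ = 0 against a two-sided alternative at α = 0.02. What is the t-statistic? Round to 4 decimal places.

t = 1.3313

SE(β̂₁) = √(MSE/Sₓₓ) = √(20080/1189) = 4.10952.
t = 5.471 / 4.10952 = 1.3313.
df = n − 2 = 306.
Two-sided p ≈ 0.1841, which is ≥ 0.02, so fail to reject H₀.
The data do not give significant evidence of an association between living area and house sale price.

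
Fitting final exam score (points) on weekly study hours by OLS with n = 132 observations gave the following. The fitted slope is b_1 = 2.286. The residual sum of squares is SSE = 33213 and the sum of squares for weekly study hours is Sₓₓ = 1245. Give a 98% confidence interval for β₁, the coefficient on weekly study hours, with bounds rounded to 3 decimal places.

MSE = SSE/(n − 2) = 33213/130 = 255.485.
SE(b_1) = √(MSE/Sₓₓ) = √(255.485/1245) = 0.452999.
df = n − 2 = 130.
t* = t_{0.01, 130} = 2.355375.
Margin = t* × SE = 2.355375 × 0.452999 = 1.06698.
CI: 2.286 ± 1.06698 → (1.219, 3.353).
With 98% confidence, each one-unit increase in weekly study hours is associated with a change of between 1.219 and 3.353 points in final exam score.

(1.219, 3.353)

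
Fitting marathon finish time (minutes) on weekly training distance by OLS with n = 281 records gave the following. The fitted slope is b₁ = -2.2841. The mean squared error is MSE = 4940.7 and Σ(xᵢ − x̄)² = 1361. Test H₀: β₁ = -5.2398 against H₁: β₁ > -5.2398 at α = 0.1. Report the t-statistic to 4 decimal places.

t = 1.5513

SE(b₁) = √(MSE/Sₓₓ) = √(4940.7/1361) = 1.90531.
t = (-2.2841 − (-5.2398)) / 1.90531 = 1.5513.
df = n − 2 = 279.
One-sided p ≈ 0.0610, which is < 0.1, so reject H₀.
There is evidence that the true slope on weekly training distance exceeds -5.2398 minutes per unit.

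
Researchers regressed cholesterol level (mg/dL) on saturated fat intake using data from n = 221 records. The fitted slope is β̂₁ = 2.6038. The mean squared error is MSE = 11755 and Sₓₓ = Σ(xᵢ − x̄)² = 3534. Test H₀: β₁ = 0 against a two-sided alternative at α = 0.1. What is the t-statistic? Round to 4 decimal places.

t = 1.4277

SE(β̂₁) = √(MSE/Sₓₓ) = √(11755/3534) = 1.8238.
t = 2.6038 / 1.8238 = 1.4277.
df = n − 2 = 219.
Two-sided p ≈ 0.1548, which is ≥ 0.1, so fail to reject H₀.
The data do not give significant evidence of an association between saturated fat intake and cholesterol level.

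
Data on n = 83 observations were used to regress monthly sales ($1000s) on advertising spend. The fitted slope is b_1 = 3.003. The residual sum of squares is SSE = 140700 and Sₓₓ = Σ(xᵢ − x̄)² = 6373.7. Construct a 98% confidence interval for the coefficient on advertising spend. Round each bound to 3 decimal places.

(1.764, 4.242)

MSE = SSE/(n − 2) = 140700/81 = 1737.04.
SE(b_1) = √(MSE/Sₓₓ) = √(1737.04/6373.7) = 0.522046.
df = n − 2 = 81.
t* = t_{0.01, 81} = 2.37327.
Margin = t* × SE = 2.37327 × 0.522046 = 1.23896.
CI: 3.003 ± 1.23896 → (1.764, 4.242).
With 98% confidence, each one-unit increase in advertising spend is associated with a change of between 1.764 and 4.242 $1000s in monthly sales.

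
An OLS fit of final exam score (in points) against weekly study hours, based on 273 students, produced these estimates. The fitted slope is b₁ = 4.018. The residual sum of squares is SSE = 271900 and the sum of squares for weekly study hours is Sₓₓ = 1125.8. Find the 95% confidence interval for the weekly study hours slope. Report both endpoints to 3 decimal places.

MSE = SSE/(n − 2) = 271900/271 = 1003.32.
SE(b₁) = √(MSE/Sₓₓ) = √(1003.32/1125.8) = 0.944038.
df = n − 2 = 271.
t* = t_{0.025, 271} = 1.968756.
Margin = t* × SE = 1.968756 × 0.944038 = 1.85858.
CI: 4.018 ± 1.85858 → (2.159, 5.877).
With 95% confidence, each one-unit increase in weekly study hours is associated with a change of between 2.159 and 5.877 points in final exam score.

(2.159, 5.877)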